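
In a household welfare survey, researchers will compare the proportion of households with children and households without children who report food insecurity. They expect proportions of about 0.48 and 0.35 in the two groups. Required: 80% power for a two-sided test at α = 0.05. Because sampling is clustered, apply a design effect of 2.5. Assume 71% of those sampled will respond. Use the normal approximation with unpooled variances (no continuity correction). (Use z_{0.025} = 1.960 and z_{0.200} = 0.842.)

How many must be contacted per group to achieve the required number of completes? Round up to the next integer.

n = (z_{α/2} + z_β)² · [p₁(1−p₁) + p₂(1−p₂)] / (p₁ − p₂)²
  = (1.960 + 0.842)² · (0.48·0.52 + 0.35·0.65) / (0.13)²
  = (2.802)² · (0.2496 + 0.2275) / 0.0169
  = 7.8512 · 0.4771 / 0.0169
  = 221.65
Design effect: 2.5 × 221.65 = 554.11.
Adjust for 71% response: 554.11 / 0.71 = 780.44.
Round up → n = 781 per group.

n = 781 per group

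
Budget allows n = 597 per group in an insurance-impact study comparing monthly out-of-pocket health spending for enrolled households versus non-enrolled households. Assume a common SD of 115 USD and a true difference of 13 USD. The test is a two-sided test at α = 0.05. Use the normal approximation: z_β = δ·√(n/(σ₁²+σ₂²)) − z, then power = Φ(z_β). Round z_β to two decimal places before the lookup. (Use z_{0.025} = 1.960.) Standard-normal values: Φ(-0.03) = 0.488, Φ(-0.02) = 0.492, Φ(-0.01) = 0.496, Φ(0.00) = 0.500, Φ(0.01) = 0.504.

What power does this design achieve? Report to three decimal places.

Power ≈ 0.496

z_β = δ·√(n/(σ₁²+σ₂²)) − z_{α/2}
    = 13 · √(597/26450) − 1.960
    = 13 · 0.15024 − 1.960
    = 1.9531 − 1.960 = -0.0069 → -0.01
Power = Φ(-0.01) = 0.496.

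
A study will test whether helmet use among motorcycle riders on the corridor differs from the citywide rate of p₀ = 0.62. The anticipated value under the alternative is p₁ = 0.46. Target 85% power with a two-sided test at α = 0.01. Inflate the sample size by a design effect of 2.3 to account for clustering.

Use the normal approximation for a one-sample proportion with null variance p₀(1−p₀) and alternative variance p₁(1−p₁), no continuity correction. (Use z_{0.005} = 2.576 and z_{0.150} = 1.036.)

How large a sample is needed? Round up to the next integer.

n = 281

n = [z_{α/2}·√(p₀q₀) + z_β·√(p₁q₁)]² / (p₁ − p₀)²
  = [2.576·√(0.62·0.38) + 1.036·√(0.46·0.54)]² / (-0.16)²
  = [2.576·0.4854 + 1.036·0.4984]² / 0.0256
  = [1.7667]² / 0.0256
  = 121.92
Design effect: 2.3 × 121.92 = 280.42.
Round up → n = 281.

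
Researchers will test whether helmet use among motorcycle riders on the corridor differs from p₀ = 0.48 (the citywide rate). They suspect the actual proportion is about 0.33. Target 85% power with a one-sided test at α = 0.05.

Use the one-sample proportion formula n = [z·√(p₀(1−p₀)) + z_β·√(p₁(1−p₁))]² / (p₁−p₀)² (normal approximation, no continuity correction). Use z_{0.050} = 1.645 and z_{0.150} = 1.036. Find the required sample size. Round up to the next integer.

n = [z_α·√(p₀q₀) + z_β·√(p₁q₁)]² / (p₁ − p₀)²
  = [1.645·√(0.48·0.52) + 1.036·√(0.33·0.67)]² / (-0.15)²
  = [1.645·0.4996 + 1.036·0.4702]² / 0.0225
  = [1.3090]² / 0.0225
  = 76.15
Round up → n = 77.

n = 77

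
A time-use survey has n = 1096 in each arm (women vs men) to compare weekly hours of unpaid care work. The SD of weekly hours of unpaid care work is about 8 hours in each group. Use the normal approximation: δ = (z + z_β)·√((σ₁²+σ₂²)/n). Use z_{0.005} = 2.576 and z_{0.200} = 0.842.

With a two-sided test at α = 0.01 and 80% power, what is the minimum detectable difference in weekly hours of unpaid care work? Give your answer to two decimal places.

Minimum detectable difference ≈ 1.17 hours

δ = (z_{α/2} + z_β) · √((σ₁²+σ₂²)/n)
  = (2.576 + 0.842) · √(128/1096)
  = 3.418 · √0.11679
  = 3.418 · 0.3417
  = 1.1681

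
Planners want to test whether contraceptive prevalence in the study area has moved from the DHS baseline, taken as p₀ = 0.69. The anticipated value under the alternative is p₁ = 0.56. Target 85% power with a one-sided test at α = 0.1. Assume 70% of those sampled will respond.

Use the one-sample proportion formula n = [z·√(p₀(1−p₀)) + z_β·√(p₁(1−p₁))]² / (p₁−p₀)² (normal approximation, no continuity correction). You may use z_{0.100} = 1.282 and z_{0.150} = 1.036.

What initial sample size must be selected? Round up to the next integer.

n = [z_α·√(p₀q₀) + z_β·√(p₁q₁)]² / (p₁ − p₀)²
  = [1.282·√(0.69·0.31) + 1.036·√(0.56·0.44)]² / (-0.13)²
  = [1.282·0.4625 + 1.036·0.4964]² / 0.0169
  = [1.1072]² / 0.0169
  = 72.53
Adjust for 70% response: 72.53 / 0.70 = 103.62.
Round up → n = 104.

n = 104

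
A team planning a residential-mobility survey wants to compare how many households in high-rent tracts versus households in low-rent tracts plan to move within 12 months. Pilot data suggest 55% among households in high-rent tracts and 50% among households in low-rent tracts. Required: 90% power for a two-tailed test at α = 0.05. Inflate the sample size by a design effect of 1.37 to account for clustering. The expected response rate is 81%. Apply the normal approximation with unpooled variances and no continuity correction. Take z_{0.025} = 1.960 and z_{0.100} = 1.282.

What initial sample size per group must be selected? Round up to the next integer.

n = 3538 per group

n = (z_{α/2} + z_β)² · [p₁(1−p₁) + p₂(1−p₂)] / (p₁ − p₂)²
  = (1.960 + 1.282)² · (0.55·0.45 + 0.50·0.50) / (0.05)²
  = (3.242)² · (0.2475 + 0.2500) / 0.0025
  = 10.5106 · 0.4975 / 0.0025
  = 2091.60
Design effect: 1.37 × 2091.60 = 2865.50.
Adjust for 81% response: 2865.50 / 0.81 = 3537.65.
Round up → n = 3538 per group.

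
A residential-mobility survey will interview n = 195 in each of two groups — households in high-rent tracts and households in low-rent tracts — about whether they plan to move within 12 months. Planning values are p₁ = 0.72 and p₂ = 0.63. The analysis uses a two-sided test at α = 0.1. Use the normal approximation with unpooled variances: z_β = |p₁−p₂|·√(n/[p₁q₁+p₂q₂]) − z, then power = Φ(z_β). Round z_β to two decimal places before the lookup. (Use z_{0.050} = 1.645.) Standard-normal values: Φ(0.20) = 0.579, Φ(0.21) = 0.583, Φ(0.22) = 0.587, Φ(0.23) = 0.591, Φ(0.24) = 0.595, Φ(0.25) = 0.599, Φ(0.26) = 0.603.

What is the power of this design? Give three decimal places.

Power ≈ 0.603

z_β = |p₁−p₂|·√(n/[p₁q₁+p₂q₂]) − z_{α/2}
    = 0.09 · √(195/0.4347) − 1.645
    = 0.09 · 21.1798 − 1.645
    = 1.9062 − 1.645 = 0.2612 → 0.26
Power = Φ(0.26) = 0.603.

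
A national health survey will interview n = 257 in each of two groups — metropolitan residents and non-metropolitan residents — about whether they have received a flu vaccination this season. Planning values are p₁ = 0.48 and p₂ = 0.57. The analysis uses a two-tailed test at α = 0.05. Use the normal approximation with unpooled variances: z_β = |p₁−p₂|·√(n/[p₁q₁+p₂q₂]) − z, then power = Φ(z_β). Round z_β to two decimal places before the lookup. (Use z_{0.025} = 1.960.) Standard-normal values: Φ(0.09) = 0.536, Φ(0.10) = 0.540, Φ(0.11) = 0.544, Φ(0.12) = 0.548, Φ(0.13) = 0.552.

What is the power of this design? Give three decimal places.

z_β = |p₁−p₂|·√(n/[p₁q₁+p₂q₂]) − z_{α/2}
    = 0.09 · √(257/0.4947) − 1.960
    = 0.09 · 22.7927 − 1.960
    = 2.0513 − 1.960 = 0.0913 → 0.09
Power = Φ(0.09) = 0.536.

Power ≈ 0.536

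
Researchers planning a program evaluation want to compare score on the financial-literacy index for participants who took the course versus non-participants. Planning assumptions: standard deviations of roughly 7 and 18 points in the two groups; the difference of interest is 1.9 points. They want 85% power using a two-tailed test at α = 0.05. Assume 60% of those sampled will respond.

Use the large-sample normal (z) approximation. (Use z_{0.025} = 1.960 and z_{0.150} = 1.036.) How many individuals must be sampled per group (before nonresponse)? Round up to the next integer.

n = (z_{α/2} + z_β)² · (σ₁² + σ₂²) / δ²
  = (1.960 + 1.036)² · (7² + 18² = 373) / 1.9²
  = 8.9760 · 373 / 3.61
  = 927.44
Adjust for 60% response: 927.44 / 0.60 = 1545.73.
Round up → n = 1546 per group.

n = 1546 per group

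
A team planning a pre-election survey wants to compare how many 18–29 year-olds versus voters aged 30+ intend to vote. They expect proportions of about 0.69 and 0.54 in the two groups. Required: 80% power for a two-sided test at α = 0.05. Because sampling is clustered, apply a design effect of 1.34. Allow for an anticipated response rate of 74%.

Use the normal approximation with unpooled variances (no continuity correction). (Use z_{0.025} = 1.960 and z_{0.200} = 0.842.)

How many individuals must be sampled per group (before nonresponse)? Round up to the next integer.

n = (z_{α/2} + z_β)² · [p₁(1−p₁) + p₂(1−p₂)] / (p₁ − p₂)²
  = (1.960 + 0.842)² · (0.69·0.31 + 0.54·0.46) / (0.15)²
  = (2.802)² · (0.2139 + 0.2484) / 0.0225
  = 7.8512 · 0.4623 / 0.0225
  = 161.32
Design effect: 1.34 × 161.32 = 216.16.
Adjust for 74% response: 216.16 / 0.74 = 292.11.
Round up → n = 293 per group.

n = 293 per group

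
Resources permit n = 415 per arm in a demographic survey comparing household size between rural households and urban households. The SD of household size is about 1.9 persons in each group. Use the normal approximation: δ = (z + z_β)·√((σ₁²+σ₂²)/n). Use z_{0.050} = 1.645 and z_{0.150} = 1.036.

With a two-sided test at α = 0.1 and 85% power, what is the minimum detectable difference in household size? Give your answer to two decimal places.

δ = (z_{α/2} + z_β) · √((σ₁²+σ₂²)/n)
  = (1.645 + 1.036) · √(7.22/415)
  = 2.681 · √0.0174
  = 2.681 · 0.1319
  = 0.3536

Minimum detectable difference ≈ 0.35 persons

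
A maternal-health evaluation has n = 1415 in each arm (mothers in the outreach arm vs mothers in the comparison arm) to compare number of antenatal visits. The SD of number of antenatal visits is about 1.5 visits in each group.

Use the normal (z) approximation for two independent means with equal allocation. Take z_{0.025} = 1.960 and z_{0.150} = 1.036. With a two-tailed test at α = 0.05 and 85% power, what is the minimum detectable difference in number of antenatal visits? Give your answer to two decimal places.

Minimum detectable difference ≈ 0.17 visits

δ = (z_{α/2} + z_β) · √((σ₁²+σ₂²)/n)
  = (1.960 + 1.036) · √(4.5/1415)
  = 2.996 · √0.00318
  = 2.996 · 0.0564
  = 0.1690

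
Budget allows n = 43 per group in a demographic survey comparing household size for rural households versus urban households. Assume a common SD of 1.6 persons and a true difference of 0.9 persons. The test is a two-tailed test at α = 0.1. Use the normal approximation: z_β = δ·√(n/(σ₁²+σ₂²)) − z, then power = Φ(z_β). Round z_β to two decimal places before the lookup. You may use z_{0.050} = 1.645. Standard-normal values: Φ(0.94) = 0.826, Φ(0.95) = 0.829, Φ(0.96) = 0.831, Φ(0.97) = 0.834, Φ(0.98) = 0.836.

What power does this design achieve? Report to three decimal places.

Power ≈ 0.831

z_β = δ·√(n/(σ₁²+σ₂²)) − z_{α/2}
    = 0.9 · √(43/5.12) − 1.645
    = 0.9 · 2.89801 − 1.645
    = 2.6082 − 1.645 = 0.9632 → 0.96
Power = Φ(0.96) = 0.831.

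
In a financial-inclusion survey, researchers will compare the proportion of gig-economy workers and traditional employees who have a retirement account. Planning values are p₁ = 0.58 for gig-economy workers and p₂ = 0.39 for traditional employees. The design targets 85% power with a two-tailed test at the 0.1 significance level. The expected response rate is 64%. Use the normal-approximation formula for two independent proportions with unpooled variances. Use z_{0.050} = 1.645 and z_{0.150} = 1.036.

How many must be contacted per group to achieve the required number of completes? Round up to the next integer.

n = (z_{α/2} + z_β)² · [p₁(1−p₁) + p₂(1−p₂)] / (p₁ − p₂)²
  = (1.645 + 1.036)² · (0.58·0.42 + 0.39·0.61) / (0.19)²
  = (2.681)² · (0.2436 + 0.2379) / 0.0361
  = 7.1878 · 0.4815 / 0.0361
  = 95.87
Adjust for 64% response: 95.87 / 0.64 = 149.80.
Round up → n = 150 per group.

n = 150 per group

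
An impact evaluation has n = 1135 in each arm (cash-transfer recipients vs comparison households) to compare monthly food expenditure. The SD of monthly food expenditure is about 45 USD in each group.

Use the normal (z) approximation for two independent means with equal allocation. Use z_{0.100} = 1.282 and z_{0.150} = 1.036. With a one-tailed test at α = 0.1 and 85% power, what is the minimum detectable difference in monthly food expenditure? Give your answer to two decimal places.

δ = (z_α + z_β) · √((σ₁²+σ₂²)/n)
  = (1.282 + 1.036) · √(4050/1135)
  = 2.318 · √3.5683
  = 2.318 · 1.8890
  = 4.3787

Minimum detectable difference ≈ 4.38 USD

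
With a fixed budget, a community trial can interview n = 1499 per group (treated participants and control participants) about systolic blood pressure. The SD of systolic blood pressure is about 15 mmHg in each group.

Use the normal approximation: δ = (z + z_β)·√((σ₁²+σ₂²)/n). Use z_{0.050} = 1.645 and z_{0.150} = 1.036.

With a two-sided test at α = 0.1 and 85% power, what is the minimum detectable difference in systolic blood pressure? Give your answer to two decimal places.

Minimum detectable difference ≈ 1.47 mmHg

δ = (z_{α/2} + z_β) · √((σ₁²+σ₂²)/n)
  = (1.645 + 1.036) · √(450/1499)
  = 2.681 · √0.3002
  = 2.681 · 0.5479
  = 1.4689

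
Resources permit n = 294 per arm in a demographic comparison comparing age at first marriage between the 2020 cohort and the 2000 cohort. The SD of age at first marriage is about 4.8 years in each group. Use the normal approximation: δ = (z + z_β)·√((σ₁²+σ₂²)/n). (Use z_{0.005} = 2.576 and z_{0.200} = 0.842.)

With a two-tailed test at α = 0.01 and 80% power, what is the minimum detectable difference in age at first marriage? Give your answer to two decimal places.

Minimum detectable difference ≈ 1.35 years

δ = (z_{α/2} + z_β) · √((σ₁²+σ₂²)/n)
  = (2.576 + 0.842) · √(46.08/294)
  = 3.418 · √0.15673
  = 3.418 · 0.3959
  = 1.3532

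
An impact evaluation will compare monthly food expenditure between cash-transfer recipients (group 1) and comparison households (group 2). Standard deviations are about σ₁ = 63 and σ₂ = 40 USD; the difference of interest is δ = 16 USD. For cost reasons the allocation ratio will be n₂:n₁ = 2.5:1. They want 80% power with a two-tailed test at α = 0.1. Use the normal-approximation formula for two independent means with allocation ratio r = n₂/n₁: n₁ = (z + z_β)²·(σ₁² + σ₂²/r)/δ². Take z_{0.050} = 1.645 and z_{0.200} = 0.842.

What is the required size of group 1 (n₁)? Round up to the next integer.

n₁ = (z_{α/2} + z_β)² · (σ₁² + σ₂²/r) / δ²
   = (1.645 + 0.842)² · (63² + 40²/2.5) / 16²
   = 6.1852 · (3969 + 640) / 256
   = 6.1852 · 4609 / 256
   = 111.36
Round up → n₁ = 112; n₂ = r·n₁ = 2.5 × 112 = 280.

n₁ = 112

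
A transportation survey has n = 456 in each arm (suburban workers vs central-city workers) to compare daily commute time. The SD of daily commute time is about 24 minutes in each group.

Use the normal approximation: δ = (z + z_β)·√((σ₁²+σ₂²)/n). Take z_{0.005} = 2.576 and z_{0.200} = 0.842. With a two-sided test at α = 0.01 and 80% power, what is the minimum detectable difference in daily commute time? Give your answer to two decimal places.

Minimum detectable difference ≈ 5.43 minutes

δ = (z_{α/2} + z_β) · √((σ₁²+σ₂²)/n)
  = (2.576 + 0.842) · √(1152/456)
  = 3.418 · √2.5263
  = 3.418 · 1.5894
  = 5.4327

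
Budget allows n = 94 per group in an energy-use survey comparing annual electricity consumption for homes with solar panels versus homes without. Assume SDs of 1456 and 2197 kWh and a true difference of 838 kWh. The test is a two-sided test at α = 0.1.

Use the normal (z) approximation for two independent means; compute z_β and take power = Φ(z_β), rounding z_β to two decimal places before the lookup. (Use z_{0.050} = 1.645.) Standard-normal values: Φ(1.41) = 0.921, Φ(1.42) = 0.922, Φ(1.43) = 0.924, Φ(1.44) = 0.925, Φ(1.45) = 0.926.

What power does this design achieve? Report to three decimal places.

Power ≈ 0.925

z_β = δ·√(n/(σ₁²+σ₂²)) − z_{α/2}
    = 838 · √(94/6946745) − 1.645
    = 838 · 0.00368 − 1.645
    = 3.0826 − 1.645 = 1.4376 → 1.44
Power = Φ(1.44) = 0.925.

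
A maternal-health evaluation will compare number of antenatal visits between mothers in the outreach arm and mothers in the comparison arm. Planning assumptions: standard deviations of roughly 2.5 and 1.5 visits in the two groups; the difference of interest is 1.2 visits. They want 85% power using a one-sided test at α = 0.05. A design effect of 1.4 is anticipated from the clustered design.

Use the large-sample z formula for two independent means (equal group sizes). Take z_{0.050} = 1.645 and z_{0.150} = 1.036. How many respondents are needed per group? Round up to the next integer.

n = 60 per group

n = (z_α + z_β)² · (σ₁² + σ₂²) / δ²
  = (1.645 + 1.036)² · (2.5² + 1.5² = 8.5) / 1.2²
  = 7.1878 · 8.5 / 1.44
  = 42.43
Design effect: 1.4 × 42.43 = 59.40.
Round up → n = 60 per group.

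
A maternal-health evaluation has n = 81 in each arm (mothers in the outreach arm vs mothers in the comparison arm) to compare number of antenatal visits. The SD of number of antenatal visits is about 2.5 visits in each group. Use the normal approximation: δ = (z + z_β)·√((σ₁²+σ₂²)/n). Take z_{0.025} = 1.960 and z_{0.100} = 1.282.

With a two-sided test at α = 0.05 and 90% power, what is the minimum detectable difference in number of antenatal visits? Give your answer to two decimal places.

Minimum detectable difference ≈ 1.27 visits

δ = (z_{α/2} + z_β) · √((σ₁²+σ₂²)/n)
  = (1.960 + 1.282) · √(12.5/81)
  = 3.242 · √0.15432
  = 3.242 · 0.3928
  = 1.2736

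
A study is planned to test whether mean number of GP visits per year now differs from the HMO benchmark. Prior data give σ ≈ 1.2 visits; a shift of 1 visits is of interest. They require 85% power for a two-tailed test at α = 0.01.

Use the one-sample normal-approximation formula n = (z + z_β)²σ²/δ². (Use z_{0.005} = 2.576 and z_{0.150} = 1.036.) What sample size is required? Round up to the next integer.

n = (z_{α/2} + z_β)² · σ² / δ²
  = (2.576 + 1.036)² · 1.2² / 1²
  = 13.0465 · 1.44 / 1
  = 18.79
Round up → n = 19.

n = 19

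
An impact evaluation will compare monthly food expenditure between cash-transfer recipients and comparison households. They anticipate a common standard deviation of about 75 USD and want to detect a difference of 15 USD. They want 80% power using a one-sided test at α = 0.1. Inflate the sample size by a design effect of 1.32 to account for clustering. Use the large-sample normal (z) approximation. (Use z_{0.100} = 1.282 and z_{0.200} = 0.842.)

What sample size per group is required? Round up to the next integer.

n = 298 per group

n = (z_α + z_β)² · (σ₁² + σ₂²) / δ²
  = (1.282 + 0.842)² · (2·75² = 11250) / 15²
  = 4.5114 · 11250 / 225
  = 225.57
Design effect: 1.32 × 225.57 = 297.75.
Round up → n = 298 per group.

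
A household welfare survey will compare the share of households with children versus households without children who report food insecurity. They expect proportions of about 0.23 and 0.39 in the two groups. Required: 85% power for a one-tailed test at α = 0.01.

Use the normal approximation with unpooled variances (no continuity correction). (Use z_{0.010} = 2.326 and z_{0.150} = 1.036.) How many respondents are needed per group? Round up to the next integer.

n = 184 per group

n = (z_α + z_β)² · [p₁(1−p₁) + p₂(1−p₂)] / (p₁ − p₂)²
  = (2.326 + 1.036)² · (0.23·0.77 + 0.39·0.61) / (-0.16)²
  = (3.362)² · (0.1771 + 0.2379) / 0.0256
  = 11.3030 · 0.4150 / 0.0256
  = 183.23
Round up → n = 184 per group.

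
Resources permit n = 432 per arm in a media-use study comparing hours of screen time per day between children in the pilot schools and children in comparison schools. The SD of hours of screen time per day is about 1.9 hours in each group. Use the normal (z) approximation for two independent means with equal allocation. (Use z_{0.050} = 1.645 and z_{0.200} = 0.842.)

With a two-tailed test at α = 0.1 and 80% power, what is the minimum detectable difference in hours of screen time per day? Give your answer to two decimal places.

Minimum detectable difference ≈ 0.32 hours

δ = (z_{α/2} + z_β) · √((σ₁²+σ₂²)/n)
  = (1.645 + 0.842) · √(7.22/432)
  = 2.487 · √0.01671
  = 2.487 · 0.1293
  = 0.3215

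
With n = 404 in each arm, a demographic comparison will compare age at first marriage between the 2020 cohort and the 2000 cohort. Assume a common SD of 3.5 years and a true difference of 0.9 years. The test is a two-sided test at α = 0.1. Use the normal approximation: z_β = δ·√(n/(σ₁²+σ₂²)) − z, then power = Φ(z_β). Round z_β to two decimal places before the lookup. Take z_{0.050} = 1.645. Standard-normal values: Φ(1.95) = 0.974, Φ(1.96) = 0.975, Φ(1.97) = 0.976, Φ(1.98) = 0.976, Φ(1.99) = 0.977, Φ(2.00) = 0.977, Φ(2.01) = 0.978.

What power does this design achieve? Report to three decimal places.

Power ≈ 0.978

z_β = δ·√(n/(σ₁²+σ₂²)) − z_{α/2}
    = 0.9 · √(404/24.5) − 1.645
    = 0.9 · 4.06076 − 1.645
    = 3.6547 − 1.645 = 2.0097 → 2.01
Power = Φ(2.01) = 0.978.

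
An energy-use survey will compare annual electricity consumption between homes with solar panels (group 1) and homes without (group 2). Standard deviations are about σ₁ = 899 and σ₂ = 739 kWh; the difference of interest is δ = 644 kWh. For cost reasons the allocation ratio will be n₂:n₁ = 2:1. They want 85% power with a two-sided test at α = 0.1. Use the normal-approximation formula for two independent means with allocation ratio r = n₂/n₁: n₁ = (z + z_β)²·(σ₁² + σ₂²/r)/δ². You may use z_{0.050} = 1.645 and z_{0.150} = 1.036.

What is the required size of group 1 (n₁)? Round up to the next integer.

n₁ = (z_{α/2} + z_β)² · (σ₁² + σ₂²/r) / δ²
   = (1.645 + 1.036)² · (899² + 739²/2) / 644²
   = 7.1878 · (808201 + 273060.5) / 414736
   = 7.1878 · 1081261.5 / 414736
   = 18.74
Round up → n₁ = 19; n₂ = r·n₁ = 2 × 19 = 38.

n₁ = 19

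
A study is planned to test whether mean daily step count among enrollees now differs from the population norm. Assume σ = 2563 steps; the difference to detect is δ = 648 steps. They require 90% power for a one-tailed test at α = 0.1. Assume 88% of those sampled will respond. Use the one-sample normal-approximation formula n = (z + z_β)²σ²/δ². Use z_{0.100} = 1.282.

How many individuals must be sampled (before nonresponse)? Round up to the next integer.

n = 117

n = (z_α + z_β)² · σ² / δ²
  = (1.282 + 1.282)² · 2563² / 648²
  = 6.5741 · 6568969 / 419904
  = 102.85
Adjust for 88% response: 102.85 / 0.88 = 116.87.
Round up → n = 117.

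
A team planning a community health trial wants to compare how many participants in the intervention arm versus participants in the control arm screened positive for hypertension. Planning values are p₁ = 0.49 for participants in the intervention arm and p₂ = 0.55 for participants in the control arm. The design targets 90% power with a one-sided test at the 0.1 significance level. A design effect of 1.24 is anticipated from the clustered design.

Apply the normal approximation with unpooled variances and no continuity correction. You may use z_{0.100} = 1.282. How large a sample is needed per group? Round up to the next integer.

n = 1127 per group

n = (z_α + z_β)² · [p₁(1−p₁) + p₂(1−p₂)] / (p₁ − p₂)²
  = (1.282 + 1.282)² · (0.49·0.51 + 0.55·0.45) / (-0.06)²
  = (2.564)² · (0.2499 + 0.2475) / 0.0036
  = 6.5741 · 0.4974 / 0.0036
  = 908.32
Design effect: 1.24 × 908.32 = 1126.32.
Round up → n = 1127 per group.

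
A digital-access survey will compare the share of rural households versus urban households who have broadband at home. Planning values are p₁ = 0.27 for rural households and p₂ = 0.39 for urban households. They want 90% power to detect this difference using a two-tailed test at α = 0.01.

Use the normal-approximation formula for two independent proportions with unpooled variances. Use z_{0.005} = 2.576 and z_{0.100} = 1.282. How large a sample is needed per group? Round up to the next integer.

n = 450 per group

n = (z_{α/2} + z_β)² · [p₁(1−p₁) + p₂(1−p₂)] / (p₁ − p₂)²
  = (2.576 + 1.282)² · (0.27·0.73 + 0.39·0.61) / (-0.12)²
  = (3.858)² · (0.1971 + 0.2379) / 0.0144
  = 14.8842 · 0.4350 / 0.0144
  = 449.63
Round up → n = 450 per group.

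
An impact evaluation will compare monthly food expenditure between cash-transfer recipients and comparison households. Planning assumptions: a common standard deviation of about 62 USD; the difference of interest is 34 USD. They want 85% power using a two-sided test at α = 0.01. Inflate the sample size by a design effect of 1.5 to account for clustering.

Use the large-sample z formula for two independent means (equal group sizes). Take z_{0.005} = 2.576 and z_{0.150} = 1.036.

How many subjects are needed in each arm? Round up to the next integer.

n = (z_{α/2} + z_β)² · (σ₁² + σ₂²) / δ²
  = (2.576 + 1.036)² · (2·62² = 7688) / 34²
  = 13.0465 · 7688 / 1156
  = 86.77
Design effect: 1.5 × 86.77 = 130.15.
Round up → n = 131 per group.

n = 131 per group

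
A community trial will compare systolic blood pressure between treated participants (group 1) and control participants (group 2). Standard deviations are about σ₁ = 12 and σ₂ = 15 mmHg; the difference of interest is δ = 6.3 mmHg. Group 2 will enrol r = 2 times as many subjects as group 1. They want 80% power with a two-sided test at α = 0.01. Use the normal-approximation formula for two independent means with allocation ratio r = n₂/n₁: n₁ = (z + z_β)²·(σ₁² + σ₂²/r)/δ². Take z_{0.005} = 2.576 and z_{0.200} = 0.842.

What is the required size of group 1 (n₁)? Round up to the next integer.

n₁ = (z_{α/2} + z_β)² · (σ₁² + σ₂²/r) / δ²
   = (2.576 + 0.842)² · (12² + 15²/2) / 6.3²
   = 11.6827 · (144 + 112.5) / 39.69
   = 11.6827 · 256.5 / 39.69
   = 75.50
Round up → n₁ = 76; n₂ = r·n₁ = 2 × 76 = 152.

n₁ = 76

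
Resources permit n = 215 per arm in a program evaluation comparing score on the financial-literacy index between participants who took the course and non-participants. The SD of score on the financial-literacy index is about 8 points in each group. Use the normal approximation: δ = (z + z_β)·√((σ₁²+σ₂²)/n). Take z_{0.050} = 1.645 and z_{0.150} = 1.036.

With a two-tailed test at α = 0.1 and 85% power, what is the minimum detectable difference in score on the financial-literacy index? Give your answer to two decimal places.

δ = (z_{α/2} + z_β) · √((σ₁²+σ₂²)/n)
  = (1.645 + 1.036) · √(128/215)
  = 2.681 · √0.59535
  = 2.681 · 0.7716
  = 2.0686

Minimum detectable difference ≈ 2.07 points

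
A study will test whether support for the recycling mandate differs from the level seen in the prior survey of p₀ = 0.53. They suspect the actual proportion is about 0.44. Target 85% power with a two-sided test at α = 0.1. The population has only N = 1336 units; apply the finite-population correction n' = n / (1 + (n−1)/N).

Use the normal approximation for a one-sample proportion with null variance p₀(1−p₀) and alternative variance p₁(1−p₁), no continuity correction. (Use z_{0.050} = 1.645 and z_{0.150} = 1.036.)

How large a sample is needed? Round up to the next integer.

n = [z_{α/2}·√(p₀q₀) + z_β·√(p₁q₁)]² / (p₁ − p₀)²
  = [1.645·√(0.53·0.47) + 1.036·√(0.44·0.56)]² / (-0.09)²
  = [1.645·0.4991 + 1.036·0.4964]² / 0.0081
  = [1.3353]² / 0.0081
  = 220.12
Finite-population correction (N = 1336): 220.12 / (1 + (220.12 − 1)/1336) = 189.10.
Round up → n = 190.

n = 190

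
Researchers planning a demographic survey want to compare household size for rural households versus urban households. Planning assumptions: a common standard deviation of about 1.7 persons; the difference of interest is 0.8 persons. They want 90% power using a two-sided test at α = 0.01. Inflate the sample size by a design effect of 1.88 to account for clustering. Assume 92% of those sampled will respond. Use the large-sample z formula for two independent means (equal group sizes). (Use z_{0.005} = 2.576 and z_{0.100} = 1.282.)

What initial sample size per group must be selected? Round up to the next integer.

n = (z_{α/2} + z_β)² · (σ₁² + σ₂²) / δ²
  = (2.576 + 1.282)² · (2·1.7² = 5.78) / 0.8²
  = 14.8842 · 5.78 / 0.64
  = 134.42
Design effect: 1.88 × 134.42 = 252.71.
Adjust for 92% response: 252.71 / 0.92 = 274.69.
Round up → n = 275 per group.

n = 275 per group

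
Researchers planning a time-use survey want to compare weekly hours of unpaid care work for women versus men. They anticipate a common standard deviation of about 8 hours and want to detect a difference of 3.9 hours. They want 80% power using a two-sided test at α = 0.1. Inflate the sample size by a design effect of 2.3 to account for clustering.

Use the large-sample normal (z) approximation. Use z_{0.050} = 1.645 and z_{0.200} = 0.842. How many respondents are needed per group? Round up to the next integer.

n = 120 per group

n = (z_{α/2} + z_β)² · (σ₁² + σ₂²) / δ²
  = (1.645 + 0.842)² · (2·8² = 128) / 3.9²
  = 6.1852 · 128 / 15.21
  = 52.05
Design effect: 2.3 × 52.05 = 119.72.
Round up → n = 120 per group.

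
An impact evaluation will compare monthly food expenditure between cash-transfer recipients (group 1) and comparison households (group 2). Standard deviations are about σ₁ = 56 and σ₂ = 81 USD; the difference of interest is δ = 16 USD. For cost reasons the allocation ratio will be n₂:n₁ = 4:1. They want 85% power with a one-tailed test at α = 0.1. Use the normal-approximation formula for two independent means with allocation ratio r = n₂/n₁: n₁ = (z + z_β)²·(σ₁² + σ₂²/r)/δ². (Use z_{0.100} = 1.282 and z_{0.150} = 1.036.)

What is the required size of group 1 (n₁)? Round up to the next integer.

n₁ = (z_α + z_β)² · (σ₁² + σ₂²/r) / δ²
   = (1.282 + 1.036)² · (56² + 81²/4) / 16²
   = 5.3731 · (3136 + 1640.2) / 256
   = 5.3731 · 4776.2 / 256
   = 100.25
Round up → n₁ = 101; n₂ = r·n₁ = 4 × 101 = 404.

n₁ = 101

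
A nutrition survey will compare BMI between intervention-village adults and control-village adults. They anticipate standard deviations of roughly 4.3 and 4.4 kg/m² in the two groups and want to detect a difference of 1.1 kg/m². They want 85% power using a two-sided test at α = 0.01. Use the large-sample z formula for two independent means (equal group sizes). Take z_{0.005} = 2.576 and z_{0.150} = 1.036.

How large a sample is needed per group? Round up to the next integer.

n = 409 per group

n = (z_{α/2} + z_β)² · (σ₁² + σ₂²) / δ²
  = (2.576 + 1.036)² · (4.3² + 4.4² = 37.85) / 1.1²
  = 13.0465 · 37.85 / 1.21
  = 408.11
Round up → n = 409 per group.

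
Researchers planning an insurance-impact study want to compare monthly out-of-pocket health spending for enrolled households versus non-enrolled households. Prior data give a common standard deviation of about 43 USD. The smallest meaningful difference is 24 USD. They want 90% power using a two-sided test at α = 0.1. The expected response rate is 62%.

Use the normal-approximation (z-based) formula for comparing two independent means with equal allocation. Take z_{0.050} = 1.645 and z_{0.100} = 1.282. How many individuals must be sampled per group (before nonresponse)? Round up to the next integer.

n = 89 per group

n = (z_{α/2} + z_β)² · (σ₁² + σ₂²) / δ²
  = (1.645 + 1.282)² · (2·43² = 3698) / 24²
  = 8.5673 · 3698 / 576
  = 55.00
Adjust for 62% response: 55.00 / 0.62 = 88.72.
Round up → n = 89 per group.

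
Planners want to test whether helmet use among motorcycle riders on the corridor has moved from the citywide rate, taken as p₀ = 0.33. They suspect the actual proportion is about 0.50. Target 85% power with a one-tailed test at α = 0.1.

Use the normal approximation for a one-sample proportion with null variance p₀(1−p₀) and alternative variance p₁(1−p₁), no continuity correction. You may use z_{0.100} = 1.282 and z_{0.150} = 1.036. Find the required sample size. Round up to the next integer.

n = 44

n = [z_α·√(p₀q₀) + z_β·√(p₁q₁)]² / (p₁ − p₀)²
  = [1.282·√(0.33·0.67) + 1.036·√(0.50·0.50)]² / (0.17)²
  = [1.282·0.4702 + 1.036·0.5000]² / 0.0289
  = [1.1208]² / 0.0289
  = 43.47
Round up → n = 44.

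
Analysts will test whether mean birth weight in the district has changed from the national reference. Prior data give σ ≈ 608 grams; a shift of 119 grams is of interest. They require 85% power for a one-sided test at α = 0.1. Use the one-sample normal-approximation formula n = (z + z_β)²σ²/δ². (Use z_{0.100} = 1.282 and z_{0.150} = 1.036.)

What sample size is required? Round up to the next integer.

n = (z_α + z_β)² · σ² / δ²
  = (1.282 + 1.036)² · 608² / 119²
  = 5.3731 · 369664 / 14161
  = 140.26
Round up → n = 141.

n = 141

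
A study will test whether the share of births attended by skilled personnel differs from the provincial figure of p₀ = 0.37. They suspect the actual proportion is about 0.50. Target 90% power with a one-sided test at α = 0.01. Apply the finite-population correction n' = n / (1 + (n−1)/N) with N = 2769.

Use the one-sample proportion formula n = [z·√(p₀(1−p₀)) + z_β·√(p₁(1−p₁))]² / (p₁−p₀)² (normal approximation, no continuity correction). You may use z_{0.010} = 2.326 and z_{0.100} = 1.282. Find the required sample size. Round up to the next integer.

n = 173

n = [z_α·√(p₀q₀) + z_β·√(p₁q₁)]² / (p₁ − p₀)²
  = [2.326·√(0.37·0.63) + 1.282·√(0.50·0.50)]² / (0.13)²
  = [2.326·0.4828 + 1.282·0.5000]² / 0.0169
  = [1.7640]² / 0.0169
  = 184.12
Finite-population correction (N = 2769): 184.12 / (1 + (184.12 − 1)/2769) = 172.70.
Round up → n = 173.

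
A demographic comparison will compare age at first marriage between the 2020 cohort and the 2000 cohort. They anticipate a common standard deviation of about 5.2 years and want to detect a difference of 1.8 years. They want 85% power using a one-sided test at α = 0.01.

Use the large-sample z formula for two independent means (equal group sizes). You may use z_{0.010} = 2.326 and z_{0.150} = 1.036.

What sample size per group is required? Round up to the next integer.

n = (z_α + z_β)² · (σ₁² + σ₂²) / δ²
  = (2.326 + 1.036)² · (2·5.2² = 54.08) / 1.8²
  = 11.3030 · 54.08 / 3.24
  = 188.66
Round up → n = 189 per group.

n = 189 per group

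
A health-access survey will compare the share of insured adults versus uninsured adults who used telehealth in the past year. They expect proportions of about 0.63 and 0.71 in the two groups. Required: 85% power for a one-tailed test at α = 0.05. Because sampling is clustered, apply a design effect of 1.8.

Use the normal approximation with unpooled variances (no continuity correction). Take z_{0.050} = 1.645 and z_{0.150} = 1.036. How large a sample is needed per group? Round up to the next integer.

n = 888 per group

n = (z_α + z_β)² · [p₁(1−p₁) + p₂(1−p₂)] / (p₁ − p₂)²
  = (1.645 + 1.036)² · (0.63·0.37 + 0.71·0.29) / (-0.08)²
  = (2.681)² · (0.2331 + 0.2059) / 0.0064
  = 7.1878 · 0.4390 / 0.0064
  = 493.04
Design effect: 1.8 × 493.04 = 887.46.
Round up → n = 888 per group.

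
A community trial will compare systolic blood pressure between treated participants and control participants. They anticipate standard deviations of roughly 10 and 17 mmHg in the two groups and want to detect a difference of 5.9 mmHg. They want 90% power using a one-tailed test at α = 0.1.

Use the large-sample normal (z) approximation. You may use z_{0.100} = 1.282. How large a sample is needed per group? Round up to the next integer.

n = 74 per group

n = (z_α + z_β)² · (σ₁² + σ₂²) / δ²
  = (1.282 + 1.282)² · (10² + 17² = 389) / 5.9²
  = 6.5741 · 389 / 34.81
  = 73.47
Round up → n = 74 per group.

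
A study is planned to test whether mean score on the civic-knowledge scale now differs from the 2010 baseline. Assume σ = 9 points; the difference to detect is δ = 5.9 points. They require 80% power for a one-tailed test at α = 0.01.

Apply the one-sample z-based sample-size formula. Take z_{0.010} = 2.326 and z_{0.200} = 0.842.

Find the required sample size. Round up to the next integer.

n = (z_α + z_β)² · σ² / δ²
  = (2.326 + 0.842)² · 9² / 5.9²
  = 10.0362 · 81 / 34.81
  = 23.35
Round up → n = 24.

n = 24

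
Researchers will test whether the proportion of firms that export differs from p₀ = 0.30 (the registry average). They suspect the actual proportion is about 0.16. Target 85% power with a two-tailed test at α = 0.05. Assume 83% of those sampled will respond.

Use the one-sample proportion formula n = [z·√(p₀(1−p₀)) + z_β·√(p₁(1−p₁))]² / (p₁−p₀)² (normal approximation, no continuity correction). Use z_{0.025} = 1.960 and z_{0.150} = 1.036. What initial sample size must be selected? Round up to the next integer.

n = [z_{α/2}·√(p₀q₀) + z_β·√(p₁q₁)]² / (p₁ − p₀)²
  = [1.960·√(0.30·0.70) + 1.036·√(0.16·0.84)]² / (-0.14)²
  = [1.960·0.4583 + 1.036·0.3666]² / 0.0196
  = [1.2780]² / 0.0196
  = 83.33
Adjust for 83% response: 83.33 / 0.83 = 100.40.
Round up → n = 101.

n = 101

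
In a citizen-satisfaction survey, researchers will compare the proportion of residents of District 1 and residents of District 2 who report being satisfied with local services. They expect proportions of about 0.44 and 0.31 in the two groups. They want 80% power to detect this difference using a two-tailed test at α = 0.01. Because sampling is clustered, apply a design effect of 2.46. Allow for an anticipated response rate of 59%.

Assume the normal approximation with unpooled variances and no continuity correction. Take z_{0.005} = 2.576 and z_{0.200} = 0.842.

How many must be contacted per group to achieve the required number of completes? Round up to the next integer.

n = 1327 per group

n = (z_{α/2} + z_β)² · [p₁(1−p₁) + p₂(1−p₂)] / (p₁ − p₂)²
  = (2.576 + 0.842)² · (0.44·0.56 + 0.31·0.69) / (0.13)²
  = (3.418)² · (0.2464 + 0.2139) / 0.0169
  = 11.6827 · 0.4603 / 0.0169
  = 318.20
Design effect: 2.46 × 318.20 = 782.77.
Adjust for 59% response: 782.77 / 0.59 = 1326.73.
Round up → n = 1327 per group.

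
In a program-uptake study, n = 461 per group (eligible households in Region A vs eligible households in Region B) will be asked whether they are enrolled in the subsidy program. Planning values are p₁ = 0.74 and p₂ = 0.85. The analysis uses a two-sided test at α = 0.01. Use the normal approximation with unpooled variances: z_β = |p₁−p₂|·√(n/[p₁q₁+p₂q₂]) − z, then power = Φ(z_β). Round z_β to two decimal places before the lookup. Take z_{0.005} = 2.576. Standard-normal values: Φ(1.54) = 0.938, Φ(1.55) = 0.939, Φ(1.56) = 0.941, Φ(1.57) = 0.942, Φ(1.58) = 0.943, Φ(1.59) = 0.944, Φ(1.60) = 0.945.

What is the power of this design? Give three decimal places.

z_β = |p₁−p₂|·√(n/[p₁q₁+p₂q₂]) − z_{α/2}
    = 0.11 · √(461/0.3199) − 2.576
    = 0.11 · 37.9615 − 2.576
    = 4.1758 − 2.576 = 1.5998 → 1.60
Power = Φ(1.60) = 0.945.

Power ≈ 0.945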